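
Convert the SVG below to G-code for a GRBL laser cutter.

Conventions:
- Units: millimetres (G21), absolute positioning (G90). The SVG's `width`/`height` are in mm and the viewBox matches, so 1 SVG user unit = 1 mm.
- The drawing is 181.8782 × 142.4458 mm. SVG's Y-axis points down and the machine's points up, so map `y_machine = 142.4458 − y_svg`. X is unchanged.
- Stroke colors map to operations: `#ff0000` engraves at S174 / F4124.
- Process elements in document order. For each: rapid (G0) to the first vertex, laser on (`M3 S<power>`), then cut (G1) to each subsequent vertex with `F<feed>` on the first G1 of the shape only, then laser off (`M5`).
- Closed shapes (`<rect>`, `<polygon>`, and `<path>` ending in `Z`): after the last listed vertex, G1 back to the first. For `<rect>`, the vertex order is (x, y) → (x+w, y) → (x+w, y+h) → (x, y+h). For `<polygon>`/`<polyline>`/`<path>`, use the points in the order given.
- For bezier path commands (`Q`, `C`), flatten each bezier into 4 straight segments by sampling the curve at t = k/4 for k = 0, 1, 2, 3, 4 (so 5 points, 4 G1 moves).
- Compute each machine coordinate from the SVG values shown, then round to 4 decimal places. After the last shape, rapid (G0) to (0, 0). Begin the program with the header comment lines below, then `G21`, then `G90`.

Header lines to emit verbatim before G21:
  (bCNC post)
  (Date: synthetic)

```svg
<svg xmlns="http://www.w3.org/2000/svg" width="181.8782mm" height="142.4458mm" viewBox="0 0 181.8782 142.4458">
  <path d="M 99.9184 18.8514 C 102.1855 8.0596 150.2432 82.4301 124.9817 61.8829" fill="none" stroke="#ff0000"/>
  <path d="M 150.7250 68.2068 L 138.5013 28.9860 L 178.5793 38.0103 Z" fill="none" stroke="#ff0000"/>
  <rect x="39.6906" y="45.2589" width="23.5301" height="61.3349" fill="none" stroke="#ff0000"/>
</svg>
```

(bCNC post)
(Date: synthetic)
G21
G90
G0 X99.9184 Y123.5944
M3 S174
G1 X108.3434 Y118.5341 F4124
G1 X122.7733 Y98.4204
G1 X132.0416 Y80.1358
G1 X124.9817 Y80.5629
M5
G0 X150.7250 Y74.2390
M3 S174
G1 X138.5013 Y113.4598 F4124
G1 X178.5793 Y104.4355
G1 X150.7250 Y74.2390
M5
G0 X39.6906 Y97.1869
M3 S174
G1 X63.2207 Y97.1869 F4124
G1 X63.2207 Y35.8520
G1 X39.6906 Y35.8520
G1 X39.6906 Y97.1869
M5
G0 X0.0000 Y0.0000

Since the viewBox matches the mm dimensions, user units are millimetres directly. The only transform is the Y-flip y_m = 142.4458 − y_svg.

Shape 1 is a cubic bezier drawn with `<path>`. Its stroke #ff0000 means engrave at S174, F4124. After flipping Y the toolpath is (99.9184,123.5944) → (108.3434,118.5341) → (122.7733,98.4204) → (132.0416,80.1358) → (124.9817,80.5629).

Shape 2 is a regular polygon drawn with `<path>`. Its stroke #ff0000 means engrave at S174, F4124. After flipping Y the toolpath is (150.7250,74.2390) → (138.5013,113.4598) → (178.5793,104.4355) → (150.7250,74.2390), returning to the start.

Shape 3 is a rectangle drawn with `<rect>`. Its stroke #ff0000 means engrave at S174, F4124. After flipping Y the toolpath is (39.6906,97.1869) → (63.2207,97.1869) → (63.2207,35.8520) → (39.6906,35.8520) → (39.6906,97.1869), returning to the start.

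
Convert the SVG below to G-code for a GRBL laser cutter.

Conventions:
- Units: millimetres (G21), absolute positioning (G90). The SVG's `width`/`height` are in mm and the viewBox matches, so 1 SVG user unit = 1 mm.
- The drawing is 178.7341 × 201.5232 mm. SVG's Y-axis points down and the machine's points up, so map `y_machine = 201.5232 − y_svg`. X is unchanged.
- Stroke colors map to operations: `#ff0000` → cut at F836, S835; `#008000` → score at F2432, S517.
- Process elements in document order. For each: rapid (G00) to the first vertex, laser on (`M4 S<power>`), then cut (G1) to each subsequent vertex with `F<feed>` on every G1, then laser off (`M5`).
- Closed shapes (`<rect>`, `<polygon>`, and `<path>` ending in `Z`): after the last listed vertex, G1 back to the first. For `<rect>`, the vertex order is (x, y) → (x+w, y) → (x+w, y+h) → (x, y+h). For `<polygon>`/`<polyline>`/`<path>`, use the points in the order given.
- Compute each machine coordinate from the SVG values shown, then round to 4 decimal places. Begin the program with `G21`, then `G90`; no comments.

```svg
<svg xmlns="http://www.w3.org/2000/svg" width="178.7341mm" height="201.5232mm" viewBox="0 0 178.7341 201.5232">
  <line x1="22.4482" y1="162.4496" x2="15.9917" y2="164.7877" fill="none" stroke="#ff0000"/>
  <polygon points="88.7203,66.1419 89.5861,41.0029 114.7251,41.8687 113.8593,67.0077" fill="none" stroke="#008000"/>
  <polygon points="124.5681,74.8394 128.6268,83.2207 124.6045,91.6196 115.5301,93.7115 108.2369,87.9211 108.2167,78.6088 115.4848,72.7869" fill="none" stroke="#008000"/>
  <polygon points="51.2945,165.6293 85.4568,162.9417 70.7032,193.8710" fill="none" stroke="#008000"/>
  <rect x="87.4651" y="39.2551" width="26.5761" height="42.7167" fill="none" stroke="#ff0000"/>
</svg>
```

G21
G90
G00 X22.4482 Y39.0736
M4 S835
G1 X15.9917 Y36.7355 F836
M5
G00 X88.7203 Y135.3813
M4 S517
G1 X89.5861 Y160.5203 F2432
G1 X114.7251 Y159.6545 F2432
G1 X113.8593 Y134.5155 F2432
G1 X88.7203 Y135.3813 F2432
M5
G00 X124.5681 Y126.6838
M4 S517
G1 X128.6268 Y118.3025 F2432
G1 X124.6045 Y109.9036 F2432
G1 X115.5301 Y107.8117 F2432
G1 X108.2369 Y113.6021 F2432
G1 X108.2167 Y122.9144 F2432
G1 X115.4848 Y128.7363 F2432
G1 X124.5681 Y126.6838 F2432
M5
G00 X51.2945 Y35.8939
M4 S517
G1 X85.4568 Y38.5815 F2432
G1 X70.7032 Y7.6522 F2432
G1 X51.2945 Y35.8939 F2432
M5
G00 X87.4651 Y162.2681
M4 S835
G1 X114.0412 Y162.2681 F836
G1 X114.0412 Y119.5514 F836
G1 X87.4651 Y119.5514 F836
G1 X87.4651 Y162.2681 F836
M5

1 u = 1 mm; y_m = 201.5232 − y.

[1] `<line>` line segment, #ff0000→cut S835 F836: (22.4482,39.0736) → (15.9917,36.7355)

[2] `<polygon>` regular polygon, #008000→score S517 F2432: (88.7203,135.3813) → (89.5861,160.5203) → (114.7251,159.6545) → (113.8593,134.5155) → (88.7203,135.3813) (closed)

[3] `<polygon>` regular polygon, #008000→score S517 F2432: (124.5681,126.6838) → (128.6268,118.3025) → (124.6045,109.9036) → (115.5301,107.8117) → (108.2369,113.6021) → (108.2167,122.9144) → (115.4848,128.7363) → (124.5681,126.6838) (closed)

[4] `<polygon>` regular polygon, #008000→score S517 F2432: (51.2945,35.8939) → (85.4568,38.5815) → (70.7032,7.6522) → (51.2945,35.8939) (closed)

[5] `<rect>` rectangle, #ff0000→cut S835 F836: (87.4651,162.2681) → (114.0412,162.2681) → (114.0412,119.5514) → (87.4651,119.5514) → (87.4651,162.2681) (closed)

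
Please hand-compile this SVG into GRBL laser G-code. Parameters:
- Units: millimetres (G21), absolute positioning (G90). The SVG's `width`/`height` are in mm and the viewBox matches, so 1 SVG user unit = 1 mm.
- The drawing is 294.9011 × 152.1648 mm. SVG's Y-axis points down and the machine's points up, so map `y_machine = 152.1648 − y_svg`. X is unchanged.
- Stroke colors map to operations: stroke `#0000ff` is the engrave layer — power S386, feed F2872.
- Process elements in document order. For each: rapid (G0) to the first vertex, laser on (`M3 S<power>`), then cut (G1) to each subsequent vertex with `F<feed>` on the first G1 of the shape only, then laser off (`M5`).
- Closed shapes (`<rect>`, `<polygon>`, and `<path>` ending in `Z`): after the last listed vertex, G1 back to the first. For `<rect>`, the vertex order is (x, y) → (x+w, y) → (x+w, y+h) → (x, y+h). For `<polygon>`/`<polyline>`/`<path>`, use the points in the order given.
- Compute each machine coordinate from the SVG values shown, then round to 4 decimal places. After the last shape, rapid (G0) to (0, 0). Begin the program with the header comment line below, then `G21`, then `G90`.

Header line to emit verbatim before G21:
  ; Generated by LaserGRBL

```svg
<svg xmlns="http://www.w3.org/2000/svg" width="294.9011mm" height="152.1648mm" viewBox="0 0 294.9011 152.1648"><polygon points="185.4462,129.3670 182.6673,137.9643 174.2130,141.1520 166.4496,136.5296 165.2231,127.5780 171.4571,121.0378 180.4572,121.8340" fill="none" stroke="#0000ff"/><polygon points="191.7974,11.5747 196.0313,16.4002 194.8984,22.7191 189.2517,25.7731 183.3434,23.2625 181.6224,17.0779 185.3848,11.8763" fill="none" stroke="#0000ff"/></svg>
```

; Generated by LaserGRBL
G21
G90
G0 X185.4462 Y22.7978
M3 S386
G1 X182.6673 Y14.2005 F2872
G1 X174.2130 Y11.0128
G1 X166.4496 Y15.6352
G1 X165.2231 Y24.5868
G1 X171.4571 Y31.1270
G1 X180.4572 Y30.3308
G1 X185.4462 Y22.7978
M5
G0 X191.7974 Y140.5901
M3 S386
G1 X196.0313 Y135.7646 F2872
G1 X194.8984 Y129.4457
G1 X189.2517 Y126.3917
G1 X183.3434 Y128.9023
G1 X181.6224 Y135.0869
G1 X185.3848 Y140.2885
G1 X191.7974 Y140.5901
M5
G0 X0.0000 Y0.0000

1 u = 1 mm; y_m = 152.1648 − y.

[1] `<polygon>` regular polygon, #0000ff→engrave S386 F2872: (185.4462,22.7978) → (182.6673,14.2005) → (174.2130,11.0128) → (166.4496,15.6352) → (165.2231,24.5868) → (171.4571,31.1270) → (180.4572,30.3308) → (185.4462,22.7978) (closed)

[2] `<polygon>` regular polygon, #0000ff→engrave S386 F2872: (191.7974,140.5901) → (196.0313,135.7646) → (194.8984,129.4457) → (189.2517,126.3917) → (183.3434,128.9023) → (181.6224,135.0869) → (185.3848,140.2885) → (191.7974,140.5901) (closed)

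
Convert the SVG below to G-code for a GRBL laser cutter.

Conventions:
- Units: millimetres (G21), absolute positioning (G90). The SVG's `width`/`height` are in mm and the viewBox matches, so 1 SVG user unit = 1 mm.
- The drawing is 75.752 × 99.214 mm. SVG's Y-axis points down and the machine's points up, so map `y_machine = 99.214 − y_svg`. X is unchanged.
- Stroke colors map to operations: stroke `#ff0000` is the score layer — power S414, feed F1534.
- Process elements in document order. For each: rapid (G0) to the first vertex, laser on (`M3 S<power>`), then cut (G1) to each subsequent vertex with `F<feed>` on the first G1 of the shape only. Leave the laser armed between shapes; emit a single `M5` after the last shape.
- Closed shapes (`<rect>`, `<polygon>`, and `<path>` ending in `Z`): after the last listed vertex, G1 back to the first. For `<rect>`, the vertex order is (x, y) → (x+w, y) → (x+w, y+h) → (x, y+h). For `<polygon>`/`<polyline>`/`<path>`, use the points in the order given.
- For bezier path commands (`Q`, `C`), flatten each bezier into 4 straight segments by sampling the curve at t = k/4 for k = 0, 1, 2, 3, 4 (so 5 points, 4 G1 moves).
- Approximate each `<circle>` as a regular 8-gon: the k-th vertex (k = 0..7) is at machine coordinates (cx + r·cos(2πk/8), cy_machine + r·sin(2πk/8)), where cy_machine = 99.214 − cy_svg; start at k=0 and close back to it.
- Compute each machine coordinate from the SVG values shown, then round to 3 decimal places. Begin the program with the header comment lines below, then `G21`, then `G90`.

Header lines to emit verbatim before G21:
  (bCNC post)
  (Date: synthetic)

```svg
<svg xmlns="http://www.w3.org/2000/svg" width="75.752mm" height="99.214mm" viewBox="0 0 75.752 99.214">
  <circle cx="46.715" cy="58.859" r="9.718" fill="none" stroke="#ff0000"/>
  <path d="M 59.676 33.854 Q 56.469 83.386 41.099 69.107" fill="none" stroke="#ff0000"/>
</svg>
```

(bCNC post)
(Date: synthetic)
G21
G90
G0 X56.433 Y40.355
M3 S414
G1 X53.587 Y47.227 F1534
G1 X46.715 Y50.073
G1 X39.843 Y47.227
G1 X36.997 Y40.355
G1 X39.843 Y33.483
G1 X46.715 Y30.637
G1 X53.587 Y33.483
G1 X56.433 Y40.355
G0 X59.676 Y65.360
M3 S414
G1 X57.312 Y44.582 F1534
G1 X53.428 Y31.781
G1 X48.024 Y26.956
G1 X41.099 Y30.107
M5

Since the viewBox matches the mm dimensions, user units are millimetres directly. The only transform is the Y-flip y_m = 99.214 − y_svg.

Shape 1 is a circle drawn with `<circle>`. Its stroke #ff0000 means score at S414, F1534. After flipping Y the toolpath is (56.433,40.355) → (53.587,47.227) → (46.715,50.073) → (39.843,47.227) → (36.997,40.355) → (39.843,33.483) → (46.715,30.637) → (53.587,33.483) → (56.433,40.355), returning to the start.

Shape 2 is a quadratic bezier drawn with `<path>`. Its stroke #ff0000 means score at S414, F1534. After flipping Y the toolpath is (59.676,65.360) → (57.312,44.582) → (53.428,31.781) → (48.024,26.956) → (41.099,30.107).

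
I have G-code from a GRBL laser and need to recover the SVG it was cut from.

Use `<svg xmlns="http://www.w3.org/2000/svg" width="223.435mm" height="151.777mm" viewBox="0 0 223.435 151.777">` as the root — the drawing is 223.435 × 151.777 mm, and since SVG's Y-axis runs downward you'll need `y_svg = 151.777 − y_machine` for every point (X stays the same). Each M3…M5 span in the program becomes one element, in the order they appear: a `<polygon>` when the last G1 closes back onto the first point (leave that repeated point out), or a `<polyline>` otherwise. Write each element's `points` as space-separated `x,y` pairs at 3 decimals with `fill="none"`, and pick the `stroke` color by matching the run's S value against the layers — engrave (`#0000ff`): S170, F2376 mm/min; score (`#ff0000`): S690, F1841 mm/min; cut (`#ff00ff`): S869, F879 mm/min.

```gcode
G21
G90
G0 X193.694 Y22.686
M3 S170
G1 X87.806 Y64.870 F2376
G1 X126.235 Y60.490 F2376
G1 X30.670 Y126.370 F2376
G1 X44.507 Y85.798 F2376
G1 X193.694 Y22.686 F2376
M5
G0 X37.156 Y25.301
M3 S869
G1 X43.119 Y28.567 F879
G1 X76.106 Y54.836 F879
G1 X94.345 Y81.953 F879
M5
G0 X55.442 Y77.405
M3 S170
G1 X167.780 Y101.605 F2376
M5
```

Machine Y-up, SVG Y-down with viewBox height 151.777, so y_svg = 151.777 − y_machine; X carries over.

Run 1: the run's S170 means `#0000ff` (engrave). The run returns to its start, so emit a `<polygon>` with points (Y-flipped): 193.694,129.091 87.806,86.907 126.235,91.287 30.670,25.407 44.507,65.979.

Run 2: S869 ⇒ cut layer `#ff00ff`. The run is open, so emit a `<polyline>` with points (Y-flipped): 37.156,126.476 43.119,123.210 76.106,96.941 94.345,69.824.

Run 3: S170 ⇒ engrave layer `#0000ff`. The run is open, so emit a `<polyline>` with points (Y-flipped): 55.442,74.372 167.780,50.172.

<svg xmlns="http://www.w3.org/2000/svg" width="223.435mm" height="151.777mm" viewBox="0 0 223.435 151.777">
  <polygon points="193.694,129.091 87.806,86.907 126.235,91.287 30.670,25.407 44.507,65.979" fill="none" stroke="#0000ff"/>
  <polyline points="37.156,126.476 43.119,123.210 76.106,96.941 94.345,69.824" fill="none" stroke="#ff00ff"/>
  <polyline points="55.442,74.372 167.780,50.172" fill="none" stroke="#0000ff"/>
</svg>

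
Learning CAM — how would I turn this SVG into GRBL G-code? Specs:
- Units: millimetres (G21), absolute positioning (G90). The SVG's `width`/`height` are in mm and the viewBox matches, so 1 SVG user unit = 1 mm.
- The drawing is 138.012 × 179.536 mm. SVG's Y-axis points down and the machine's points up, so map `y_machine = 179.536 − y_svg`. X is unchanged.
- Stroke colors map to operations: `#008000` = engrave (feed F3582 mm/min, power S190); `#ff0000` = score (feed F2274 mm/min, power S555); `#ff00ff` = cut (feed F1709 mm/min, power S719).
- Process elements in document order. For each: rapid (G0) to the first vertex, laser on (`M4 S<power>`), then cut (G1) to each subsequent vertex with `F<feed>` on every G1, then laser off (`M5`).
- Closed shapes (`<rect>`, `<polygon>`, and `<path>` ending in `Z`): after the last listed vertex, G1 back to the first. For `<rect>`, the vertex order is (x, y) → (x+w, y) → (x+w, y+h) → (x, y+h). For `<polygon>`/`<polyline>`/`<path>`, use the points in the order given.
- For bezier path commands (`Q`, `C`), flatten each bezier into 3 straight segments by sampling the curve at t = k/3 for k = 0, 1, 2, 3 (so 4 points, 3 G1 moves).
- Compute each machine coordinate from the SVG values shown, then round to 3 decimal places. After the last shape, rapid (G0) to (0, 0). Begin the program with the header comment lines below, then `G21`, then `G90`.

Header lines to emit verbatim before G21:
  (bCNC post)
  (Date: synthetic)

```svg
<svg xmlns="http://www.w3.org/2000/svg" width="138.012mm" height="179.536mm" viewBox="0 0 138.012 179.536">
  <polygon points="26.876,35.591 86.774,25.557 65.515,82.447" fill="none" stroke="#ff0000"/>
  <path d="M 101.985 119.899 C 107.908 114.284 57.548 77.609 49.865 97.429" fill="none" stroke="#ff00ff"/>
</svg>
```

(bCNC post)
(Date: synthetic)
G21
G90
G0 X26.876 Y143.945
M4 S555
G1 X86.774 Y153.979 F2274
G1 X65.515 Y97.089 F2274
G1 X26.876 Y143.945 F2274
M5
G0 X101.985 Y59.637
M4 S719
G1 X92.812 Y72.363 F1709
G1 X68.108 Y86.338 F1709
G1 X49.865 Y82.107 F1709
M5
G0 X0.000 Y0.000

Since the viewBox matches the mm dimensions, user units are millimetres directly. The only transform is the Y-flip y_m = 179.536 − y_svg.

Shape 1 is a regular polygon drawn with `<polygon>`. Its stroke #ff0000 means score at S555, F2274. After flipping Y the toolpath is (26.876,143.945) → (86.774,153.979) → (65.515,97.089) → (26.876,143.945), returning to the start.

Shape 2 is a cubic bezier drawn with `<path>`. Its stroke #ff00ff means cut at S719, F1709. After flipping Y the toolpath is (101.985,59.637) → (92.812,72.363) → (68.108,86.338) → (49.865,82.107).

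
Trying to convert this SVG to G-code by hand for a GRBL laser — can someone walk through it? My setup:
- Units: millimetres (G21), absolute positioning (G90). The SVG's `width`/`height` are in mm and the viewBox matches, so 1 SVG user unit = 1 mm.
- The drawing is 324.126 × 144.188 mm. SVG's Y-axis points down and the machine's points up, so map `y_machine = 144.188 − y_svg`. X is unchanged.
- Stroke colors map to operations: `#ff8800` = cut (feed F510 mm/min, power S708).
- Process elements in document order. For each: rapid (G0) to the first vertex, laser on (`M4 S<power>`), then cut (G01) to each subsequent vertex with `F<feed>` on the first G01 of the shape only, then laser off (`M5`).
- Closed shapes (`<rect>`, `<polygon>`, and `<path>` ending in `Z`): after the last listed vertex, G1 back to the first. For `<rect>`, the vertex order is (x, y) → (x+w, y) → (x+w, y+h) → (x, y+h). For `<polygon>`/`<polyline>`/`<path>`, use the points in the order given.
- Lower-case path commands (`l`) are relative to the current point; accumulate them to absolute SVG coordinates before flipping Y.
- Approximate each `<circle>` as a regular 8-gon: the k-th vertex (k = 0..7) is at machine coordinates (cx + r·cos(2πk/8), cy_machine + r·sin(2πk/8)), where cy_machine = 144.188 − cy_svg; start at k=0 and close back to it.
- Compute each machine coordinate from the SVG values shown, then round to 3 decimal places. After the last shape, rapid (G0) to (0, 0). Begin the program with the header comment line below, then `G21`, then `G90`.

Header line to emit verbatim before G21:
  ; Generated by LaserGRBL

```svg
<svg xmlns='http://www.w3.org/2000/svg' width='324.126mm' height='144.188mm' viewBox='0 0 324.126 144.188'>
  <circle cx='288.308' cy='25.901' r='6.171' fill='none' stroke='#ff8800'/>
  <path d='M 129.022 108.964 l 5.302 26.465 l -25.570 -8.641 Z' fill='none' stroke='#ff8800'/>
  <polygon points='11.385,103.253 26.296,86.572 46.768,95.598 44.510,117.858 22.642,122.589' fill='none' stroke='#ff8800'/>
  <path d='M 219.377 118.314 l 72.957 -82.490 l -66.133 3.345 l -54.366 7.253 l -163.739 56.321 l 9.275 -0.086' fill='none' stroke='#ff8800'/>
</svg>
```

; Generated by LaserGRBL
G21
G90
G0 X294.479 Y118.287
M4 S708
G01 X292.672 Y122.651 F510
G01 X288.308 Y124.458
G01 X283.944 Y122.651
G01 X282.137 Y118.287
G01 X283.944 Y113.923
G01 X288.308 Y112.116
G01 X292.672 Y113.923
G01 X294.479 Y118.287
M5
G0 X129.022 Y35.224
M4 S708
G01 X134.324 Y8.759 F510
G01 X108.754 Y17.400
G01 X129.022 Y35.224
M5
G0 X11.385 Y40.935
M4 S708
G01 X26.296 Y57.616 F510
G01 X46.768 Y48.590
G01 X44.510 Y26.330
G01 X22.642 Y21.599
G01 X11.385 Y40.935
M5
G0 X219.377 Y25.874
M4 S708
G01 X292.334 Y108.364 F510
G01 X226.201 Y105.019
G01 X171.835 Y97.766
G01 X8.096 Y41.445
G01 X17.371 Y41.531
M5
G0 X0.000 Y0.000

viewBox `0 0 324.126 144.188` with mm width/height → 1 unit = 1 mm. Flip: y_m = 144.188 − y_svg.

**Shape 1** — `<circle>` circle, stroke `#ff8800` → cut (S708, F510). Machine vertices: (294.479,118.287) → (292.672,122.651) → (288.308,124.458) → (283.944,122.651) → (282.137,118.287) → (283.944,113.923) → (288.308,112.116) → (292.672,113.923) → (294.479,118.287). Closed: final G1 returns to the first vertex.

**Shape 2** — `<path>` regular polygon, stroke `#ff8800` → cut (S708, F510). Machine vertices: (129.022,35.224) → (134.324,8.759) → (108.754,17.400) → (129.022,35.224). Closed: final G1 returns to the first vertex.

**Shape 3** — `<polygon>` regular polygon, stroke `#ff8800` → cut (S708, F510). Machine vertices: (11.385,40.935) → (26.296,57.616) → (46.768,48.590) → (44.510,26.330) → (22.642,21.599) → (11.385,40.935). Closed: final G1 returns to the first vertex.

**Shape 4** — `<path>` open polyline, stroke `#ff8800` → cut (S708, F510). Machine vertices: (219.377,25.874) → (292.334,108.364) → (226.201,105.019) → (171.835,97.766) → (8.096,41.445) → (17.371,41.531). Open path.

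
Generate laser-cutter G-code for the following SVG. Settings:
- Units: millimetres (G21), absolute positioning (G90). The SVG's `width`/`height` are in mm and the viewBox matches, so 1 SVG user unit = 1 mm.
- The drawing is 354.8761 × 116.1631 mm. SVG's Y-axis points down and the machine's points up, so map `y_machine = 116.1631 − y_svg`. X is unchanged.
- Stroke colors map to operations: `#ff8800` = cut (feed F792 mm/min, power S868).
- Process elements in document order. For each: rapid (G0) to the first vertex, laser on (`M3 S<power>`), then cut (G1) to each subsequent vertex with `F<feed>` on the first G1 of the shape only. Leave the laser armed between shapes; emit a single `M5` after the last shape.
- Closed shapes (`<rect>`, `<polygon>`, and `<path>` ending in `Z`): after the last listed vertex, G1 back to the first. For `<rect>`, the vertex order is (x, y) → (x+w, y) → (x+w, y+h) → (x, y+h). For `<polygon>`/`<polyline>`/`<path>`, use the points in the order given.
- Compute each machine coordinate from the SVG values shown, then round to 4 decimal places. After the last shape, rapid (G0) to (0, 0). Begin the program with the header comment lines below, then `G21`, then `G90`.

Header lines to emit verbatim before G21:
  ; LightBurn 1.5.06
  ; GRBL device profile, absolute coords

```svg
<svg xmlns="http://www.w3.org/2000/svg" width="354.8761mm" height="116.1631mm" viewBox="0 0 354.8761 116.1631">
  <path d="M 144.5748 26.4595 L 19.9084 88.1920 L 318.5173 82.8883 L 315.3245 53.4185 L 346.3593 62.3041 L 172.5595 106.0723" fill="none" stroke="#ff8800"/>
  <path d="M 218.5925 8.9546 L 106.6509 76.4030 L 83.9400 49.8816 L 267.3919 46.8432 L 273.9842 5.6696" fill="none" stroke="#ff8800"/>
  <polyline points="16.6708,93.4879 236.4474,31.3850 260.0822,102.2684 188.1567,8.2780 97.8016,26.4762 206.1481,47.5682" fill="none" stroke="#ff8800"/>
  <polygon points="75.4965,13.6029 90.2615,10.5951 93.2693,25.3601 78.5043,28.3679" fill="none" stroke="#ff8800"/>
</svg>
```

; LightBurn 1.5.06
; GRBL device profile, absolute coords
G21
G90
G0 X144.5748 Y89.7036
M3 S868
G1 X19.9084 Y27.9711 F792
G1 X318.5173 Y33.2748
G1 X315.3245 Y62.7446
G1 X346.3593 Y53.8590
G1 X172.5595 Y10.0908
G0 X218.5925 Y107.2085
M3 S868
G1 X106.6509 Y39.7601 F792
G1 X83.9400 Y66.2815
G1 X267.3919 Y69.3199
G1 X273.9842 Y110.4935
G0 X16.6708 Y22.6752
M3 S868
G1 X236.4474 Y84.7781 F792
G1 X260.0822 Y13.8947
G1 X188.1567 Y107.8851
G1 X97.8016 Y89.6869
G1 X206.1481 Y68.5949
G0 X75.4965 Y102.5602
M3 S868
G1 X90.2615 Y105.5680 F792
G1 X93.2693 Y90.8030
G1 X78.5043 Y87.7952
G1 X75.4965 Y102.5602
M5
G0 X0.0000 Y0.0000

viewBox `0 0 354.8761 116.1631` with mm width/height → 1 unit = 1 mm. Flip: y_m = 116.1631 − y_svg.

**Shape 1** — `<path>` open polyline, stroke `#ff8800` → cut (S868, F792). Machine vertices: (144.5748,89.7036) → (19.9084,27.9711) → (318.5173,33.2748) → (315.3245,62.7446) → (346.3593,53.8590) → (172.5595,10.0908). Open path.

**Shape 2** — `<path>` open polyline, stroke `#ff8800` → cut (S868, F792). Machine vertices: (218.5925,107.2085) → (106.6509,39.7601) → (83.9400,66.2815) → (267.3919,69.3199) → (273.9842,110.4935). Open path.

**Shape 3** — `<polyline>` open polyline, stroke `#ff8800` → cut (S868, F792). Machine vertices: (16.6708,22.6752) → (236.4474,84.7781) → (260.0822,13.8947) → (188.1567,107.8851) → (97.8016,89.6869) → (206.1481,68.5949). Open path.

**Shape 4** — `<polygon>` regular polygon, stroke `#ff8800` → cut (S868, F792). Machine vertices: (75.4965,102.5602) → (90.2615,105.5680) → (93.2693,90.8030) → (78.5043,87.7952) → (75.4965,102.5602). Closed: final G1 returns to the first vertex.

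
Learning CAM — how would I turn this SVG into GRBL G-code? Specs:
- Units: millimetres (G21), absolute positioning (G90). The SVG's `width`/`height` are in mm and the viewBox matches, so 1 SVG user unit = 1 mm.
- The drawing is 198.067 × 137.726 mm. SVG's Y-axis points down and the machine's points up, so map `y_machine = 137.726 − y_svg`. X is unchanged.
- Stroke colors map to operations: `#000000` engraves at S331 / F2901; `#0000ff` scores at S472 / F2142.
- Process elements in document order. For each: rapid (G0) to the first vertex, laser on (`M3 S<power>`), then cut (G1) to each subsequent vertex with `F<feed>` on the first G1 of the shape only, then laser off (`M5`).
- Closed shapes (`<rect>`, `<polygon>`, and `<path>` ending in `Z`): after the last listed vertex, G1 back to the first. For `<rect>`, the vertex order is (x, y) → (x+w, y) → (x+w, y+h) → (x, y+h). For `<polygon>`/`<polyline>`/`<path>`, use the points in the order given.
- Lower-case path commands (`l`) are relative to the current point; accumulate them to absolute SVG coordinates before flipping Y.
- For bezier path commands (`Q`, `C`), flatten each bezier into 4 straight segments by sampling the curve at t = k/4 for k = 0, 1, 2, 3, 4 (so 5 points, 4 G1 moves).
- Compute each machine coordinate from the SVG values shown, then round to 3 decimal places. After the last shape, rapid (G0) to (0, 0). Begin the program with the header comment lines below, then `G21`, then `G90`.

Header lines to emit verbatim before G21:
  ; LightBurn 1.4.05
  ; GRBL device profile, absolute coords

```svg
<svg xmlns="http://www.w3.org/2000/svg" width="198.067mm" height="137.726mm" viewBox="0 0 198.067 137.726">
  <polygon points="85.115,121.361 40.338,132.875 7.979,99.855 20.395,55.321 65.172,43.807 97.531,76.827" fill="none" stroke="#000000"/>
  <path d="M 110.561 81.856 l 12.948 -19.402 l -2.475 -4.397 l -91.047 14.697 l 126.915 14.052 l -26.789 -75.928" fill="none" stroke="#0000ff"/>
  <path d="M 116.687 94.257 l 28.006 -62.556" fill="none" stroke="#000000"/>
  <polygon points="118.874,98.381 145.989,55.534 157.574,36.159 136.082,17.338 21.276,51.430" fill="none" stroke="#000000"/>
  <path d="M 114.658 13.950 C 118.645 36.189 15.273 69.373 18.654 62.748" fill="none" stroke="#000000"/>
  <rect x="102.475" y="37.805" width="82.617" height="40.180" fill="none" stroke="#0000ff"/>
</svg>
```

viewBox `0 0 198.067 137.726` with mm width/height → 1 unit = 1 mm. Flip: y_m = 137.726 − y_svg.

**Shape 1** — `<polygon>` regular polygon, stroke `#000000` → engrave (S331, F2901). Machine vertices: (85.115,16.365) → (40.338,4.851) → (7.979,37.871) → (20.395,82.405) → (65.172,93.919) → (97.531,60.899) → (85.115,16.365). Closed: final G1 returns to the first vertex.

**Shape 2** — `<path>` open polyline, stroke `#0000ff` → score (S472, F2142). Machine vertices: (110.561,55.870) → (123.509,75.272) → (121.034,79.669) → (29.987,64.972) → (156.902,50.920) → (130.113,126.848). Open path.

**Shape 3** — `<path>` line segment, stroke `#000000` → engrave (S331, F2901). Machine vertices: (116.687,43.469) → (144.693,106.025). Open path.

**Shape 4** — `<polygon>` closed polygon, stroke `#000000` → engrave (S331, F2901). Machine vertices: (118.874,39.345) → (145.989,82.192) → (157.574,101.567) → (136.082,120.388) → (21.276,86.296) → (118.874,39.345). Closed: final G1 returns to the first vertex.

**Shape 5** — `<path>` cubic bezier, stroke `#000000` → engrave (S331, F2901). Control points (SVG): P0=(114.658,13.950), P1=(118.645,36.189), P2=(15.273,69.373), P3=(18.654,62.748); sampled at t=k/4. Machine vertices: (114.658,123.776) → (100.864,105.838) → (66.883,88.553) → (32.789,76.680) → (18.654,74.978). Open path.

**Shape 6** — `<rect>` rectangle, stroke `#0000ff` → score (S472, F2142). Machine vertices: (102.475,99.921) → (185.092,99.921) → (185.092,59.741) → (102.475,59.741) → (102.475,99.921). Closed: final G1 returns to the first vertex.

; LightBurn 1.4.05
; GRBL device profile, absolute coords
G21
G90
G0 X85.115 Y16.365
M3 S331
G1 X40.338 Y4.851 F2901
G1 X7.979 Y37.871
G1 X20.395 Y82.405
G1 X65.172 Y93.919
G1 X97.531 Y60.899
G1 X85.115 Y16.365
M5
G0 X110.561 Y55.870
M3 S472
G1 X123.509 Y75.272 F2142
G1 X121.034 Y79.669
G1 X29.987 Y64.972
G1 X156.902 Y50.920
G1 X130.113 Y126.848
M5
G0 X116.687 Y43.469
M3 S331
G1 X144.693 Y106.025 F2901
M5
G0 X118.874 Y39.345
M3 S331
G1 X145.989 Y82.192 F2901
G1 X157.574 Y101.567
G1 X136.082 Y120.388
G1 X21.276 Y86.296
G1 X118.874 Y39.345
M5
G0 X114.658 Y123.776
M3 S331
G1 X100.864 Y105.838 F2901
G1 X66.883 Y88.553
G1 X32.789 Y76.680
G1 X18.654 Y74.978
M5
G0 X102.475 Y99.921
M3 S472
G1 X185.092 Y99.921 F2142
G1 X185.092 Y59.741
G1 X102.475 Y59.741
G1 X102.475 Y99.921
M5
G0 X0.000 Y0.000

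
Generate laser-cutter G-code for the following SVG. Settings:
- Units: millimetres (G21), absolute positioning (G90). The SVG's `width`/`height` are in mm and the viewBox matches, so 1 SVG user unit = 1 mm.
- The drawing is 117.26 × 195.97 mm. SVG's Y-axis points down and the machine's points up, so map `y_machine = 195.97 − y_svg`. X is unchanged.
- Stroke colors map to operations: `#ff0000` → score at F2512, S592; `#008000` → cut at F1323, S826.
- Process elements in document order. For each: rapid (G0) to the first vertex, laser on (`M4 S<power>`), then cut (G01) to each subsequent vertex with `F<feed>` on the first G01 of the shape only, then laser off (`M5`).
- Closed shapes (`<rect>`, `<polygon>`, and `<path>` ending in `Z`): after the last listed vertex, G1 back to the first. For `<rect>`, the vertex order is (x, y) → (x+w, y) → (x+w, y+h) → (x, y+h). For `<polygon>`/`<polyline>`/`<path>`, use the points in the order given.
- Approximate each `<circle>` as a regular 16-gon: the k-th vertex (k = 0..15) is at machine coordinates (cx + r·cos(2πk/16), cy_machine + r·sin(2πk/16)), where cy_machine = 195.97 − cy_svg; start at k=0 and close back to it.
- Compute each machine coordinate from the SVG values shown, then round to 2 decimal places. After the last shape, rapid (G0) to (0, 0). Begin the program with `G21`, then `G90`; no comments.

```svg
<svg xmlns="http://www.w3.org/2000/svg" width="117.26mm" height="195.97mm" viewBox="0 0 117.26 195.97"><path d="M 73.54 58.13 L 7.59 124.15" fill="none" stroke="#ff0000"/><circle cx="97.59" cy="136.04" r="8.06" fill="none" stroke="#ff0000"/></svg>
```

1 u = 1 mm; y_m = 195.97 − y.

[1] `<path>` line segment, #ff0000→score S592 F2512: (73.54,137.84) → (7.59,71.82)

[2] `<circle>` circle, #ff0000→score S592 F2512: (105.65,59.93) → (105.04,63.01) → (103.29,65.63) → (100.67,67.38) → (97.59,67.99) → (94.51,67.38) → (91.89,65.63) → (90.14,63.01) → (89.53,59.93) → (90.14,56.85) → (91.89,54.23) → (94.51,52.48) → (97.59,51.87) → (100.67,52.48) → (103.29,54.23) → (105.04,56.85) → (105.65,59.93) (closed)

G21
G90
G0 X73.54 Y137.84
M4 S592
G01 X7.59 Y71.82 F2512
M5
G0 X105.65 Y59.93
M4 S592
G01 X105.04 Y63.01 F2512
G01 X103.29 Y65.63
G01 X100.67 Y67.38
G01 X97.59 Y67.99
G01 X94.51 Y67.38
G01 X91.89 Y65.63
G01 X90.14 Y63.01
G01 X89.53 Y59.93
G01 X90.14 Y56.85
G01 X91.89 Y54.23
G01 X94.51 Y52.48
G01 X97.59 Y51.87
G01 X100.67 Y52.48
G01 X103.29 Y54.23
G01 X105.04 Y56.85
G01 X105.65 Y59.93
M5
G0 X0.00 Y0.00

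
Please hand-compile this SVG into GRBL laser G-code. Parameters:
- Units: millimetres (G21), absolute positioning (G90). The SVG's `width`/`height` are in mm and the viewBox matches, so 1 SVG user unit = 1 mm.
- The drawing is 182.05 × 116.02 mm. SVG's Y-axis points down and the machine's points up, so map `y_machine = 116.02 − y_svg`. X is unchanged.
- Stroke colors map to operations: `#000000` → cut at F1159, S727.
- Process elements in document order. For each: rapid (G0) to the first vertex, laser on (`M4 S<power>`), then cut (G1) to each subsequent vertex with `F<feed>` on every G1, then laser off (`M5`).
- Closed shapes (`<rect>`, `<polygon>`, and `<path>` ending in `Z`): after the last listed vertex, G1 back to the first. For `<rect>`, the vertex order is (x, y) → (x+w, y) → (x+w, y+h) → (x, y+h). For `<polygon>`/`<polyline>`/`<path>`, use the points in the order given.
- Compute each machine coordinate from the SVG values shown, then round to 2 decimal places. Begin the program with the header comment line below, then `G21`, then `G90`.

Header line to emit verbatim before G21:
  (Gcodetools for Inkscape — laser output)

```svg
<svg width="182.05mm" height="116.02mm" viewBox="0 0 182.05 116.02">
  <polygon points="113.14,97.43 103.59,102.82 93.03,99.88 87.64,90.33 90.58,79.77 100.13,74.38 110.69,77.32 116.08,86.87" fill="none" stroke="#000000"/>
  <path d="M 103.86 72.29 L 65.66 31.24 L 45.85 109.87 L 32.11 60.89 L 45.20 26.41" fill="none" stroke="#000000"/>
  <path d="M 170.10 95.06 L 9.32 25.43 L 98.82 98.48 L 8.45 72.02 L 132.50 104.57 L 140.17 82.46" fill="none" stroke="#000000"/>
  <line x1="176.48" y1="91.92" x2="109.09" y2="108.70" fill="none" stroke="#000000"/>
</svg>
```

(Gcodetools for Inkscape — laser output)
G21
G90
G0 X113.14 Y18.59
M4 S727
G1 X103.59 Y13.20 F1159
G1 X93.03 Y16.14 F1159
G1 X87.64 Y25.69 F1159
G1 X90.58 Y36.25 F1159
G1 X100.13 Y41.64 F1159
G1 X110.69 Y38.70 F1159
G1 X116.08 Y29.15 F1159
G1 X113.14 Y18.59 F1159
M5
G0 X103.86 Y43.73
M4 S727
G1 X65.66 Y84.78 F1159
G1 X45.85 Y6.15 F1159
G1 X32.11 Y55.13 F1159
G1 X45.20 Y89.61 F1159
M5
G0 X170.10 Y20.96
M4 S727
G1 X9.32 Y90.59 F1159
G1 X98.82 Y17.54 F1159
G1 X8.45 Y44.00 F1159
G1 X132.50 Y11.45 F1159
G1 X140.17 Y33.56 F1159
M5
G0 X176.48 Y24.10
M4 S727
G1 X109.09 Y7.32 F1159
M5

1 u = 1 mm; y_m = 116.02 − y.

[1] `<polygon>` regular polygon, #000000→cut S727 F1159: (113.14,18.59) → (103.59,13.20) → (93.03,16.14) → (87.64,25.69) → (90.58,36.25) → (100.13,41.64) → (110.69,38.70) → (116.08,29.15) → (113.14,18.59) (closed)

[2] `<path>` open polyline, #000000→cut S727 F1159: (103.86,43.73) → (65.66,84.78) → (45.85,6.15) → (32.11,55.13) → (45.20,89.61)

[3] `<path>` open polyline, #000000→cut S727 F1159: (170.10,20.96) → (9.32,90.59) → (98.82,17.54) → (8.45,44.00) → (132.50,11.45) → (140.17,33.56)

[4] `<line>` line segment, #000000→cut S727 F1159: (176.48,24.10) → (109.09,7.32)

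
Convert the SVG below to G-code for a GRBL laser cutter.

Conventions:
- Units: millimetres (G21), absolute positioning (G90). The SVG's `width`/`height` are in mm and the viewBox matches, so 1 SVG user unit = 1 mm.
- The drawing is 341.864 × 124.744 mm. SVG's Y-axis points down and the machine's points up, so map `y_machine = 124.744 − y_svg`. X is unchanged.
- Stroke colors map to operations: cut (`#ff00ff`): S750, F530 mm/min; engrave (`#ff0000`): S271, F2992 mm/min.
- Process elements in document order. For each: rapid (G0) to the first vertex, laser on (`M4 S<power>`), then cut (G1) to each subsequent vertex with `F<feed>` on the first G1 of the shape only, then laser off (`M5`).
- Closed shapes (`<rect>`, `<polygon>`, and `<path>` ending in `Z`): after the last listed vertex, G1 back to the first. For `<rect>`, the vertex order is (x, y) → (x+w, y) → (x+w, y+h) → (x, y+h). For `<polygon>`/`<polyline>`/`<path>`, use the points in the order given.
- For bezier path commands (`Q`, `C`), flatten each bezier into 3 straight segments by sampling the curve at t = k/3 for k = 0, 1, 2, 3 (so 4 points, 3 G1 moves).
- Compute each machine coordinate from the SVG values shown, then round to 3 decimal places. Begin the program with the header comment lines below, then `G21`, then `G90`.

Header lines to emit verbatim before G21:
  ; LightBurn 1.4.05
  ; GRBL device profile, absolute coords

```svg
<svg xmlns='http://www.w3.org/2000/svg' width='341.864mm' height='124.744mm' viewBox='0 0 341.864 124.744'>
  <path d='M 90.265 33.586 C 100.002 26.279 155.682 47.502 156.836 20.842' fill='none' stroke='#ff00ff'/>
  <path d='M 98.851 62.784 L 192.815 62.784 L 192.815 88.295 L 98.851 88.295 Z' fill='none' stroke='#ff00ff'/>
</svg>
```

Since the viewBox matches the mm dimensions, user units are millimetres directly. The only transform is the Y-flip y_m = 124.744 − y_svg.

Shape 1 is a cubic bezier drawn with `<path>`. Its stroke #ff00ff means cut at S750, F530. After flipping Y the toolpath is (90.265,91.158) → (111.595,91.785) → (141.228,90.373) → (156.836,103.902).

Shape 2 is a rectangle drawn with `<path>`. Its stroke #ff00ff means cut at S750, F530. After flipping Y the toolpath is (98.851,61.960) → (192.815,61.960) → (192.815,36.449) → (98.851,36.449) → (98.851,61.960), returning to the start.

; LightBurn 1.4.05
; GRBL device profile, absolute coords
G21
G90
G0 X90.265 Y91.158
M4 S750
G1 X111.595 Y91.785 F530
G1 X141.228 Y90.373
G1 X156.836 Y103.902
M5
G0 X98.851 Y61.960
M4 S750
G1 X192.815 Y61.960 F530
G1 X192.815 Y36.449
G1 X98.851 Y36.449
G1 X98.851 Y61.960
M5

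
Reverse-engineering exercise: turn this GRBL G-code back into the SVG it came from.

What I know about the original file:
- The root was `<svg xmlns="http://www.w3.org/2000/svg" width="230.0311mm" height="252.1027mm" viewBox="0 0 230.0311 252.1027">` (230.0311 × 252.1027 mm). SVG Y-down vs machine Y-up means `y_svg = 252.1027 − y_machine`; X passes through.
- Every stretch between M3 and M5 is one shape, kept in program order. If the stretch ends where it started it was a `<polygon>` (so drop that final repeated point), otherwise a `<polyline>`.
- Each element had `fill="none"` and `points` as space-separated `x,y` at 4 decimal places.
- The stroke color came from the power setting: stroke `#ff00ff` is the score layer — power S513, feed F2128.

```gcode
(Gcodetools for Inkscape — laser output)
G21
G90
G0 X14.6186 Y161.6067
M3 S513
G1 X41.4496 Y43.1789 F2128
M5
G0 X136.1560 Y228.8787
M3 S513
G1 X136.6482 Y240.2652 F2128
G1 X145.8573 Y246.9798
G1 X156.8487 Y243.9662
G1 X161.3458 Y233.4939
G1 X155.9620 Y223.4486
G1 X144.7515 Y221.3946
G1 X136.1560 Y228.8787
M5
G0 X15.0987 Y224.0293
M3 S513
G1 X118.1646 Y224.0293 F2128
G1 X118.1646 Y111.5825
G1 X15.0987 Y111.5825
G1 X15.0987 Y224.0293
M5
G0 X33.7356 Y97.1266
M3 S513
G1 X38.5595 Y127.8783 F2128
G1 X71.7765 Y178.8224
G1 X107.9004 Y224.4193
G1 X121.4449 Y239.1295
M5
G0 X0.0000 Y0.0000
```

<svg xmlns="http://www.w3.org/2000/svg" width="230.0311mm" height="252.1027mm" viewBox="0 0 230.0311 252.1027">
  <polyline points="14.6186,90.4960 41.4496,208.9238" fill="none" stroke="#ff00ff"/>
  <polygon points="136.1560,23.2240 136.6482,11.8375 145.8573,5.1229 156.8487,8.1365 161.3458,18.6088 155.9620,28.6541 144.7515,30.7081" fill="none" stroke="#ff00ff"/>
  <polygon points="15.0987,28.0734 118.1646,28.0734 118.1646,140.5202 15.0987,140.5202" fill="none" stroke="#ff00ff"/>
  <polyline points="33.7356,154.9761 38.5595,124.2244 71.7765,73.2803 107.9004,27.6834 121.4449,12.9732" fill="none" stroke="#ff00ff"/>
</svg>

y_svg = 252.1027 − y_m. Every run uses S513, so all elements get stroke `#ff00ff` (score).

[1] open run; points: 14.6186,90.4960 41.4496,208.9238

[2] closed run; points: 136.1560,23.2240 136.6482,11.8375 145.8573,5.1229 156.8487,8.1365 161.3458,18.6088 155.9620,28.6541 144.7515,30.7081

[3] closed run; points: 15.0987,28.0734 118.1646,28.0734 118.1646,140.5202 15.0987,140.5202

[4] open run; points: 33.7356,154.9761 38.5595,124.2244 71.7765,73.2803 107.9004,27.6834 121.4449,12.9732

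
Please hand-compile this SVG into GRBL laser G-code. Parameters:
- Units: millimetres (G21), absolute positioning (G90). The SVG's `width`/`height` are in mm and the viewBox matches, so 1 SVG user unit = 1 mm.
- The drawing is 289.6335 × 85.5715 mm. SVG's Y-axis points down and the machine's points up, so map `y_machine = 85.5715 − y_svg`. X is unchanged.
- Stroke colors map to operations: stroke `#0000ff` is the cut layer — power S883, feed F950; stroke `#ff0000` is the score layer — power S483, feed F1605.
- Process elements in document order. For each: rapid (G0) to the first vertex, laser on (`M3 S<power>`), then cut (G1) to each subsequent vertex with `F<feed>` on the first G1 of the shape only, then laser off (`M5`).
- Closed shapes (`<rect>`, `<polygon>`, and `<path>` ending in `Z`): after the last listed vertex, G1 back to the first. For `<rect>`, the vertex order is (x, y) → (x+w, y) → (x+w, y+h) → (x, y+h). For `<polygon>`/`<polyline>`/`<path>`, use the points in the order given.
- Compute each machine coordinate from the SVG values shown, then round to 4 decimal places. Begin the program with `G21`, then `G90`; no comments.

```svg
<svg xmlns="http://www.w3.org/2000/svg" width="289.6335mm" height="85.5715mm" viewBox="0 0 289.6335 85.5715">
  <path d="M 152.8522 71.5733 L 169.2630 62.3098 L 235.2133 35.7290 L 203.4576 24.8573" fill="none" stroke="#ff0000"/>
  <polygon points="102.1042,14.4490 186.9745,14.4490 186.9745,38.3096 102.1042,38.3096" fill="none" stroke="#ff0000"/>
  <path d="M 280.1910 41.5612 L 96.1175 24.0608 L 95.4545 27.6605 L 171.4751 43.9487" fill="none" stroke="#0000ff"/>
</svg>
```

G21
G90
G0 X152.8522 Y13.9982
M3 S483
G1 X169.2630 Y23.2617 F1605
G1 X235.2133 Y49.8425
G1 X203.4576 Y60.7142
M5
G0 X102.1042 Y71.1225
M3 S483
G1 X186.9745 Y71.1225 F1605
G1 X186.9745 Y47.2619
G1 X102.1042 Y47.2619
G1 X102.1042 Y71.1225
M5
G0 X280.1910 Y44.0103
M3 S883
G1 X96.1175 Y61.5107 F950
G1 X95.4545 Y57.9110
G1 X171.4751 Y41.6228
M5

viewBox `0 0 289.6335 85.5715` with mm width/height → 1 unit = 1 mm. Flip: y_m = 85.5715 − y_svg.

**Shape 1** — `<path>` open polyline, stroke `#ff0000` → score (S483, F1605). Machine vertices: (152.8522,13.9982) → (169.2630,23.2617) → (235.2133,49.8425) → (203.4576,60.7142). Open path.

**Shape 2** — `<polygon>` rectangle, stroke `#ff0000` → score (S483, F1605). Machine vertices: (102.1042,71.1225) → (186.9745,71.1225) → (186.9745,47.2619) → (102.1042,47.2619) → (102.1042,71.1225). Closed: final G1 returns to the first vertex.

**Shape 3** — `<path>` open polyline, stroke `#0000ff` → cut (S883, F950). Machine vertices: (280.1910,44.0103) → (96.1175,61.5107) → (95.4545,57.9110) → (171.4751,41.6228). Open path.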